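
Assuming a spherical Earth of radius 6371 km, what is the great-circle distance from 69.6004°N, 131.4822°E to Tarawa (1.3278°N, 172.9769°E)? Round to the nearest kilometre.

8181 km

Δλ = 172.9769 − 131.4822 = 41.4947°.
Δφ = 1.3278 − 69.6004 = -68.2726°.
a = sin²(Δφ/2) + cos φ₁ · cos φ₂ · sin²(Δλ/2) = 0.358635.
c = 2·atan2(√a, √(1−a)) = 1.28416 rad → d = 6371·c ≈ 8181.36 km.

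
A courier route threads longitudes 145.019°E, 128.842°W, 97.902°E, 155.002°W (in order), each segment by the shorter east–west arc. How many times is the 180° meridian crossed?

Leg 1: +145.019° → -128.842°, shortest Δλ = 86.139° (east) — crosses 180°.
Leg 2: -128.842° → +97.902°, shortest Δλ = -133.256° (west) — crosses 180°.
Leg 3: +97.902° → -155.002°, shortest Δλ = 107.096° (east) — crosses 180°.
Total crossings: 3.

3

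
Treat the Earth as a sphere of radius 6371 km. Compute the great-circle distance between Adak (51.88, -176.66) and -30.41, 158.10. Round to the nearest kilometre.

9476 km

Δλ = 158.10 − -176.66 = 334.76°; wrapped into (−180°, 180°]: -25.24°.
Δφ = -30.41 − 51.88 = -82.29°.
a = sin²(Δφ/2) + cos φ₁ · cos φ₂ · sin²(Δλ/2) = 0.458334.
c = 2·atan2(√a, √(1−a)) = 1.48737 rad → d = 6371·c ≈ 9476.02 km.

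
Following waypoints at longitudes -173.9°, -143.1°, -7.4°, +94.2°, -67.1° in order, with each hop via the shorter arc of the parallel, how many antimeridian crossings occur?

0

Leg 1: -173.9° → -143.1°, shortest Δλ = 30.8° (east) — does not cross 180°.
Leg 2: -143.1° → -7.4°, shortest Δλ = 135.7° (east) — does not cross 180°.
Leg 3: -7.4° → +94.2°, shortest Δλ = 101.6° (east) — does not cross 180°.
Leg 4: +94.2° → -67.1°, shortest Δλ = -161.3° (west) — does not cross 180°.
Total crossings: 0.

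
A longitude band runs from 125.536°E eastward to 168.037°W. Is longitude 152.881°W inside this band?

Band width going east from +125.536° to -168.037°: ((-168.037 − 125.536) mod 360) = 66.427°.
Offset of -152.881° east of the west edge: ((-152.881 − 125.536) mod 360) = 81.583°.
81.583° > 66.427° ⇒ outside.

No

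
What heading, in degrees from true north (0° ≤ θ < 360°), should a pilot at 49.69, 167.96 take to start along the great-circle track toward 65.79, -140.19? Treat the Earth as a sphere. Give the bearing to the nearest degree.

Δλ = -140.19 − 167.96 = -308.15°; wrapped into (−180°, 180°]: 51.85°.
θ = atan2( sin Δλ · cos φ₂ , cos φ₁ · sin φ₂ − sin φ₁ · cos φ₂ · cos Δλ )
  = atan2(0.32249, 0.39686) = 39.097° → normalised to [0°, 360°): 39.097°.

39°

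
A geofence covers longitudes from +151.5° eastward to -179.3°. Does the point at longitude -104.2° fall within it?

No

Band width going east from +151.5° to -179.3°: ((-179.3 − 151.5) mod 360) = 29.2°.
Offset of -104.2° east of the west edge: ((-104.2 − 151.5) mod 360) = 104.3°.
104.3° > 29.2° ⇒ outside.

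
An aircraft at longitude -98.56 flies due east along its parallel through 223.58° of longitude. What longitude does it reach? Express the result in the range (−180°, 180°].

+125.02°

Start at -98.56°; shift +223.58° → +125.02°.
+125.02° already lies in (−180°, 180°].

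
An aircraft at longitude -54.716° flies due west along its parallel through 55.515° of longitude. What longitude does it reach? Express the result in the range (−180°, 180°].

-110.231°

Start at -54.716°; shift −55.515° → -110.231°.
-110.231° already lies in (−180°, 180°].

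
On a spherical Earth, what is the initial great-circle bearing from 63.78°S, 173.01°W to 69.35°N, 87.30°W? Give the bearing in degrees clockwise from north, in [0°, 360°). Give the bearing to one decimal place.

38.8°

Δλ = -87.30 − -173.01 = 85.71°.
θ = atan2( sin Δλ · cos φ₂ , cos φ₁ · sin φ₂ − sin φ₁ · cos φ₂ · cos Δλ )
  = atan2(0.35167, 0.43710) = 38.819° → normalised to [0°, 360°): 38.819°.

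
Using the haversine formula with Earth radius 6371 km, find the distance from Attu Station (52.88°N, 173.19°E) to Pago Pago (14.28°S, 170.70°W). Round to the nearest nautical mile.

Δλ = -170.70 − 173.19 = -343.89°; wrapped into (−180°, 180°]: 16.11°.
Δφ = -14.28 − 52.88 = -67.16°.
a = sin²(Δφ/2) + cos φ₁ · cos φ₂ · sin²(Δλ/2) = 0.317404.
c = 2·atan2(√a, √(1−a)) = 1.19696 rad → d = 6371·c ≈ 7625.81 km ≈ 4117.61 nmi.

4118 nmi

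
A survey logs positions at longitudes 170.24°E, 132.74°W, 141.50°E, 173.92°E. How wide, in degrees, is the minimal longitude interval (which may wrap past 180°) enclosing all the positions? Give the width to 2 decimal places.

Sort the longitudes: -132.74°, +141.50°, +170.24°, +173.92°.
Eastward gaps between consecutive values (wrapping around): 274.24°, 28.74°, 3.68°, 53.34°.
Largest gap = 274.24° ⇒ minimal covering band is its complement: 360° − 274.24° = 85.76°.
Band runs from +141.50° eastward to -132.74°, crossing the antimeridian.

85.76°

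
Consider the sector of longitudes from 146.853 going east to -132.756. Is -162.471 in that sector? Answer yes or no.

Yes

Band width going east from +146.853° to -132.756°: ((-132.756 − 146.853) mod 360) = 80.391°.
Offset of -162.471° east of the west edge: ((-162.471 − 146.853) mod 360) = 50.676°.
50.676° ≤ 80.391° ⇒ inside.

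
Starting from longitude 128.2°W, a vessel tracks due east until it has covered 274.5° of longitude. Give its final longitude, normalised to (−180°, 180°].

Start at -128.2°; shift +274.5° → +146.3°.
+146.3° already lies in (−180°, 180°].

146.3°E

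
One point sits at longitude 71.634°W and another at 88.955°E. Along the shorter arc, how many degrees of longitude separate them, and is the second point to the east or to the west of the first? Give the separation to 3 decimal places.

Raw difference: 88.955 − -71.634 = 160.589°.
Normalise into (−180°, 180°]: 160.589° stays 160.589°.
Positive ⇒ the second point lies to the east; separation 160.589°.

160.589° east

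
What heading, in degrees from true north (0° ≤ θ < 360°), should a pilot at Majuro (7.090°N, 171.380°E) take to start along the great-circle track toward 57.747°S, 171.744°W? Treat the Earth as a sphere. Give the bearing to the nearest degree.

Δλ = -171.744 − 171.380 = -343.124°; wrapped into (−180°, 180°]: 16.876°.
θ = atan2( sin Δλ · cos φ₂ , cos φ₁ · sin φ₂ − sin φ₁ · cos φ₂ · cos Δλ )
  = atan2(0.15492, -0.90227) = 170.257° → normalised to [0°, 360°): 170.257°.

170°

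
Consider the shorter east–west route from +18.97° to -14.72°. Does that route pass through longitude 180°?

No

Signed shortest Δλ = ((-14.72 − 18.97 + 180) mod 360) − 180 = -33.69°.
Going west by 33.69° from +18.97° reaches -14.72° without touching 180°.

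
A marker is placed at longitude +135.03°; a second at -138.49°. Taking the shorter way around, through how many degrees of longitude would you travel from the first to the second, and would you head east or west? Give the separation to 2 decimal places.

Raw difference: -138.49 − 135.03 = -273.52°.
Normalise into (−180°, 180°]: -273.52° + 360° = 86.48°.
Positive ⇒ the second point lies to the east; separation 86.48°.

86.48° east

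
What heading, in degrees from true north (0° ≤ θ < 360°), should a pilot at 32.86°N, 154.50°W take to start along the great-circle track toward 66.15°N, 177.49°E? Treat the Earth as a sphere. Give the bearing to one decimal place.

Δλ = 177.49 − -154.50 = 331.99°; wrapped into (−180°, 180°]: -28.01°.
θ = atan2( sin Δλ · cos φ₂ , cos φ₁ · sin φ₂ − sin φ₁ · cos φ₂ · cos Δλ )
  = atan2(-0.18989, 0.57458) = -18.288° → normalised to [0°, 360°): 341.712°.

341.7°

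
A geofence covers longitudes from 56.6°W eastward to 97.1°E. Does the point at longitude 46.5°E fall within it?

Yes

Band width going east from -56.6° to +97.1°: ((97.1 − -56.6) mod 360) = 153.7°.
Offset of +46.5° east of the west edge: ((46.5 − -56.6) mod 360) = 103.1°.
103.1° ≤ 153.7° ⇒ inside.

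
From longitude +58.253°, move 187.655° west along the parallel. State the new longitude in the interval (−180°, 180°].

-129.402°

Start at +58.253°; shift −187.655° → -129.402°.
-129.402° already lies in (−180°, 180°].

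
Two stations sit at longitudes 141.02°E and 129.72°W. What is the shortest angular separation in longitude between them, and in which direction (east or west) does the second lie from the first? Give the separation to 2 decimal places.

89.26° east

Raw difference: -129.72 − 141.02 = -270.74°.
Normalise into (−180°, 180°]: -270.74° + 360° = 89.26°.
Positive ⇒ the second point lies to the east; separation 89.26°.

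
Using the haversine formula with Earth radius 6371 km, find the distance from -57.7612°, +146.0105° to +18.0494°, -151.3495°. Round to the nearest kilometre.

10192 km

Δλ = -151.3495 − 146.0105 = -297.3600°; wrapped into (−180°, 180°]: 62.6400°.
Δφ = 18.0494 − -57.7612 = 75.8106°.
a = sin²(Δφ/2) + cos φ₁ · cos φ₂ · sin²(Δλ/2) = 0.514486.
c = 2·atan2(√a, √(1−a)) = 1.59977 rad → d = 6371·c ≈ 10192.15 km.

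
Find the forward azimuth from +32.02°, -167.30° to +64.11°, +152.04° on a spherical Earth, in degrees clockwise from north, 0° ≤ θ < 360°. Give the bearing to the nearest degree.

Δλ = 152.04 − -167.30 = 319.34°; wrapped into (−180°, 180°]: -40.66°.
θ = atan2( sin Δλ · cos φ₂ , cos φ₁ · sin φ₂ − sin φ₁ · cos φ₂ · cos Δλ )
  = atan2(-0.28450, 0.58714) = -25.853° → normalised to [0°, 360°): 334.147°.

334°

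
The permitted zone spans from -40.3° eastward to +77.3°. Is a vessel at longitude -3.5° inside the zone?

Yes

Band width going east from -40.3° to +77.3°: ((77.3 − -40.3) mod 360) = 117.6°.
Offset of -3.5° east of the west edge: ((-3.5 − -40.3) mod 360) = 36.8°.
36.8° ≤ 117.6° ⇒ inside.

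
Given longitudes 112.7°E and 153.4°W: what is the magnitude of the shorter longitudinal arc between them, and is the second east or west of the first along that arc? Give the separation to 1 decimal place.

Raw difference: -153.4 − 112.7 = -266.1°.
Normalise into (−180°, 180°]: -266.1° + 360° = 93.9°.
Positive ⇒ the second point lies to the east; separation 93.9°.

93.9° east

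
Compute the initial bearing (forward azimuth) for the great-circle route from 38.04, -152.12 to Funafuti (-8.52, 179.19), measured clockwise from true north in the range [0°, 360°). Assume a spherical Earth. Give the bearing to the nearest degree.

216°

Δλ = 179.19 − -152.12 = 331.31°; wrapped into (−180°, 180°]: -28.69°.
θ = atan2( sin Δλ · cos φ₂ , cos φ₁ · sin φ₂ − sin φ₁ · cos φ₂ · cos Δλ )
  = atan2(-0.47477, -0.65128) = -143.908° → normalised to [0°, 360°): 216.092°.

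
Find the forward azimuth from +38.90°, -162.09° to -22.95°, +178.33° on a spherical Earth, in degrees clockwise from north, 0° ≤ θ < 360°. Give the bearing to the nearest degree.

200°

Δλ = 178.33 − -162.09 = 340.42°; wrapped into (−180°, 180°]: -19.58°.
θ = atan2( sin Δλ · cos φ₂ , cos φ₁ · sin φ₂ − sin φ₁ · cos φ₂ · cos Δλ )
  = atan2(-0.30860, -0.84828) = -160.009° → normalised to [0°, 360°): 199.991°.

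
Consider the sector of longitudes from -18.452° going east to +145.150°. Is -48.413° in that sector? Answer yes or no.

Band width going east from -18.452° to +145.150°: ((145.150 − -18.452) mod 360) = 163.602°.
Offset of -48.413° east of the west edge: ((-48.413 − -18.452) mod 360) = 330.039°.
330.039° > 163.602° ⇒ outside.

No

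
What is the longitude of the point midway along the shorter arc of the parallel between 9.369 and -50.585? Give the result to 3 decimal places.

-20.608°

Signed shortest Δλ from +9.369° to -50.585° is -59.954°.
Midpoint longitude = +9.369° + (-59.954°)/2 = +9.369° − 29.977° = -20.608°.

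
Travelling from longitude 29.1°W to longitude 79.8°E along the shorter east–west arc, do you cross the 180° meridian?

Signed shortest Δλ = ((79.8 − -29.1 + 180) mod 360) − 180 = 108.9°.
Going east by 108.9° from -29.1° reaches +79.8° without touching 180°.

No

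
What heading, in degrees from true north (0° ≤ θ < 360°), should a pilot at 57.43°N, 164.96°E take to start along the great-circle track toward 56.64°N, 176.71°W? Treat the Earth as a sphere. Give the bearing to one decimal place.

Δλ = -176.71 − 164.96 = -341.67°; wrapped into (−180°, 180°]: 18.33°.
θ = atan2( sin Δλ · cos φ₂ , cos φ₁ · sin φ₂ − sin φ₁ · cos φ₂ · cos Δλ )
  = atan2(0.17294, 0.00973) = 86.781° → normalised to [0°, 360°): 86.781°.

86.8°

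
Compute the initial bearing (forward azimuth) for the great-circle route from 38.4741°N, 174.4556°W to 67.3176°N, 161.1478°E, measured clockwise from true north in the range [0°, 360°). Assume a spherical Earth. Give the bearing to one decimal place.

Δλ = 161.1478 − -174.4556 = 335.6034°; wrapped into (−180°, 180°]: -24.3966°.
θ = atan2( sin Δλ · cos φ₂ , cos φ₁ · sin φ₂ − sin φ₁ · cos φ₂ · cos Δλ )
  = atan2(-0.15928, 0.50384) = -17.544° → normalised to [0°, 360°): 342.456°.

342.5°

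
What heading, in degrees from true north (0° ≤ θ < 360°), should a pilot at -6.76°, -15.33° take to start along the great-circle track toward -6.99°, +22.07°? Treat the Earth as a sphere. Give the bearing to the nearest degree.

Δλ = 22.07 − -15.33 = 37.40°.
θ = atan2( sin Δλ · cos φ₂ , cos φ₁ · sin φ₂ − sin φ₁ · cos φ₂ · cos Δλ )
  = atan2(0.60286, -0.02803) = 92.662° → normalised to [0°, 360°): 92.662°.

93°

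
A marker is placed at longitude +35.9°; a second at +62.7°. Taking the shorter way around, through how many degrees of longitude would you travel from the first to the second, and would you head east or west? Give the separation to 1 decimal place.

26.8° east

Raw difference: 62.7 − 35.9 = 26.8°.
Normalise into (−180°, 180°]: 26.8° stays 26.8°.
Positive ⇒ the second point lies to the east; separation 26.8°.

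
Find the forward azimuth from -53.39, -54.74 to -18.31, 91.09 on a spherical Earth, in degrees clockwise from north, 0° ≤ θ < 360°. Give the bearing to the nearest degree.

Δλ = 91.09 − -54.74 = 145.83°.
θ = atan2( sin Δλ · cos φ₂ , cos φ₁ · sin φ₂ − sin φ₁ · cos φ₂ · cos Δλ )
  = atan2(0.53321, -0.81787) = 146.898° → normalised to [0°, 360°): 146.898°.

147°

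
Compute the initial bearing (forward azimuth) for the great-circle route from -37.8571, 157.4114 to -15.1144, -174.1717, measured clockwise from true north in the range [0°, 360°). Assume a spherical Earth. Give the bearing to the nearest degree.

56°

Δλ = -174.1717 − 157.4114 = -331.5831°; wrapped into (−180°, 180°]: 28.4169°.
θ = atan2( sin Δλ · cos φ₂ , cos φ₁ · sin φ₂ − sin φ₁ · cos φ₂ · cos Δλ )
  = atan2(0.45942, 0.31521) = 55.546° → normalised to [0°, 360°): 55.546°.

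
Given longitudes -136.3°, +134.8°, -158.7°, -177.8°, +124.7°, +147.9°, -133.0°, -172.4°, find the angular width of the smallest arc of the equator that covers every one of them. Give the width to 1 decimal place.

102.3°

Sort the longitudes: -177.8°, -172.4°, -158.7°, -136.3°, -133.0°, +124.7°, +134.8°, +147.9°.
Eastward gaps between consecutive values (wrapping around): 5.4°, 13.7°, 22.4°, 3.3°, 257.7°, 10.1°, 13.1°, 34.3°.
Largest gap = 257.7° ⇒ minimal covering band is its complement: 360° − 257.7° = 102.3°.
Band runs from +124.7° eastward to -133.0°, crossing the antimeridian.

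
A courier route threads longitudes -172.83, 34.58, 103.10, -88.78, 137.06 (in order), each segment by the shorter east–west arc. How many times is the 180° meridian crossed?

Leg 1: -172.83° → +34.58°, shortest Δλ = -152.59° (west) — crosses 180°.
Leg 2: +34.58° → +103.10°, shortest Δλ = 68.52° (east) — does not cross 180°.
Leg 3: +103.10° → -88.78°, shortest Δλ = 168.12° (east) — crosses 180°.
Leg 4: -88.78° → +137.06°, shortest Δλ = -134.16° (west) — crosses 180°.
Total crossings: 3.

3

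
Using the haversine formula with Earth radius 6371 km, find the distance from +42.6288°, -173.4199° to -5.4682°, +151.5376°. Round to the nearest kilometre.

6410 km

Δλ = 151.5376 − -173.4199 = 324.9575°; wrapped into (−180°, 180°]: -35.0425°.
Δφ = -5.4682 − 42.6288 = -48.0970°.
a = sin²(Δφ/2) + cos φ₁ · cos φ₂ · sin²(Δλ/2) = 0.232447.
c = 2·atan2(√a, √(1−a)) = 1.00616 rad → d = 6371·c ≈ 6410.27 km.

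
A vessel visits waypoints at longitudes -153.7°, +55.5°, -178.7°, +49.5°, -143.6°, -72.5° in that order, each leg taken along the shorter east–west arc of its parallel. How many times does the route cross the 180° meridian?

Leg 1: -153.7° → +55.5°, shortest Δλ = -150.8° (west) — crosses 180°.
Leg 2: +55.5° → -178.7°, shortest Δλ = 125.8° (east) — crosses 180°.
Leg 3: -178.7° → +49.5°, shortest Δλ = -131.8° (west) — crosses 180°.
Leg 4: +49.5° → -143.6°, shortest Δλ = 166.9° (east) — crosses 180°.
Leg 5: -143.6° → -72.5°, shortest Δλ = 71.1° (east) — does not cross 180°.
Total crossings: 4.

4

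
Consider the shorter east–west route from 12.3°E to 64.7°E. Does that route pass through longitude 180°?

No

Signed shortest Δλ = ((64.7 − 12.3 + 180) mod 360) − 180 = 52.4°.
Going east by 52.4° from +12.3° reaches +64.7° without touching 180°.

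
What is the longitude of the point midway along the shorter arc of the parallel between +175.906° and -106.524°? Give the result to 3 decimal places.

-145.309°

Signed shortest Δλ from +175.906° to -106.524° is +77.570°.
Midpoint longitude = +175.906° + (+77.570°)/2 = +175.906° + 38.785° = +214.691°.
Normalise into (−180°, 180°]: -145.309°.
(The naïve average (+175.906 + -106.524)/2 = 34.691° is on the wrong side of the globe.)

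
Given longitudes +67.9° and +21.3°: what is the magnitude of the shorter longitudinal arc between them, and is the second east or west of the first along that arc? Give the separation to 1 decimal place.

Raw difference: 21.3 − 67.9 = -46.6°.
Normalise into (−180°, 180°]: -46.6° stays -46.6°.
Negative ⇒ the second point lies to the west; separation 46.6°.

46.6° west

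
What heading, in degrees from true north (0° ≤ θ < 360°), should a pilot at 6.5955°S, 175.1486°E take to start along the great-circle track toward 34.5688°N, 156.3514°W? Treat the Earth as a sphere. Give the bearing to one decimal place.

31.3°

Δλ = -156.3514 − 175.1486 = -331.5000°; wrapped into (−180°, 180°]: 28.5000°.
θ = atan2( sin Δλ · cos φ₂ , cos φ₁ · sin φ₂ − sin φ₁ · cos φ₂ · cos Δλ )
  = atan2(0.39291, 0.64676) = 31.279° → normalised to [0°, 360°): 31.279°.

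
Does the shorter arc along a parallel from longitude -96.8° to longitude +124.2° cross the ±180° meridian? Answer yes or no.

Yes

Naïve |124.2 − -96.8| = 221.0° > 180°, so the shorter arc goes the other way round — across 180°.
Signed shortest Δλ = ((124.2 − -96.8 + 180) mod 360) − 180 = -139.0°.
Going west by 139.0° from -96.8° passes through 180° before reaching +124.2°.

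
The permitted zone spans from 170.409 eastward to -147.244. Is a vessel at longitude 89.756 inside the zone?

No

Band width going east from +170.409° to -147.244°: ((-147.244 − 170.409) mod 360) = 42.347°.
Offset of +89.756° east of the west edge: ((89.756 − 170.409) mod 360) = 279.347°.
279.347° > 42.347° ⇒ outside.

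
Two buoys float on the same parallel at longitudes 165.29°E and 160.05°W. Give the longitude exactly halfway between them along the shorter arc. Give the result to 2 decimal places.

Signed shortest Δλ from +165.29° to -160.05° is +34.66°.
Midpoint longitude = +165.29° + (+34.66°)/2 = +165.29° + 17.33° = +182.62°.
Normalise into (−180°, 180°]: -177.38°.
(The naïve average (+165.29 + -160.05)/2 = 2.62° is on the wrong side of the globe.)

177.38°W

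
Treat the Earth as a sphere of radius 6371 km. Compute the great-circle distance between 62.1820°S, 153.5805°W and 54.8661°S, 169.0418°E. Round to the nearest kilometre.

2279 km

Δλ = 169.0418 − -153.5805 = 322.6223°; wrapped into (−180°, 180°]: -37.3777°.
Δφ = -54.8661 − -62.1820 = 7.3159°.
a = sin²(Δφ/2) + cos φ₁ · cos φ₂ · sin²(Δλ/2) = 0.031645.
c = 2·atan2(√a, √(1−a)) = 0.35768 rad → d = 6371·c ≈ 2278.80 km.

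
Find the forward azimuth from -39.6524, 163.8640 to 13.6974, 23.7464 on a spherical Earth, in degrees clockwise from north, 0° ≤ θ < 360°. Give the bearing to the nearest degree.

Δλ = 23.7464 − 163.8640 = -140.1176°.
θ = atan2( sin Δλ · cos φ₂ , cos φ₁ · sin φ₂ − sin φ₁ · cos φ₂ · cos Δλ )
  = atan2(-0.62298, -0.29343) = -115.221° → normalised to [0°, 360°): 244.779°.

245°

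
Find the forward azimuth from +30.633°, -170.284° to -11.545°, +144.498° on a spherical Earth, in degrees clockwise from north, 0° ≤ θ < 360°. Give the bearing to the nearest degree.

Δλ = 144.498 − -170.284 = 314.782°; wrapped into (−180°, 180°]: -45.218°.
θ = atan2( sin Δλ · cos φ₂ , cos φ₁ · sin φ₂ − sin φ₁ · cos φ₂ · cos Δλ )
  = atan2(-0.69543, -0.52387) = -126.991° → normalised to [0°, 360°): 233.009°.

233°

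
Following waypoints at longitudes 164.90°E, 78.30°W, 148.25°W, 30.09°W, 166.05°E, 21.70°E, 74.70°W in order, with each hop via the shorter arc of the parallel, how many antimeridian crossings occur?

2

Leg 1: +164.90° → -78.30°, shortest Δλ = 116.8° (east) — crosses 180°.
Leg 2: -78.30° → -148.25°, shortest Δλ = -69.95° (west) — does not cross 180°.
Leg 3: -148.25° → -30.09°, shortest Δλ = 118.16° (east) — does not cross 180°.
Leg 4: -30.09° → +166.05°, shortest Δλ = -163.86° (west) — crosses 180°.
Leg 5: +166.05° → +21.70°, shortest Δλ = -144.35° (west) — does not cross 180°.
Leg 6: +21.70° → -74.70°, shortest Δλ = -96.4° (west) — does not cross 180°.
Total crossings: 2.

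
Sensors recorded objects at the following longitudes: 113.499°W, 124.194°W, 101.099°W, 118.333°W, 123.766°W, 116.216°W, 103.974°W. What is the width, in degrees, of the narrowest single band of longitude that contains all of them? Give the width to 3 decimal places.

23.095°

Sort the longitudes: -124.194°, -123.766°, -118.333°, -116.216°, -113.499°, -103.974°, -101.099°.
Eastward gaps between consecutive values (wrapping around): 0.428°, 5.433°, 2.117°, 2.717°, 9.525°, 2.875°, 336.905°.
Largest gap = 336.905° ⇒ minimal covering band is its complement: 360° − 336.905° = 23.095°.
Band runs from -124.194° eastward to -101.099°.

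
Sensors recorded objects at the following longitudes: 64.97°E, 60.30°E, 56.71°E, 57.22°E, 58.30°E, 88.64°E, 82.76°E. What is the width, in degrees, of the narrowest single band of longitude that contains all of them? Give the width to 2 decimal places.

Sort the longitudes: +56.71°, +57.22°, +58.30°, +60.30°, +64.97°, +82.76°, +88.64°.
Eastward gaps between consecutive values (wrapping around): 0.51°, 1.08°, 2.00°, 4.67°, 17.79°, 5.88°, 328.07°.
Largest gap = 328.07° ⇒ minimal covering band is its complement: 360° − 328.07° = 31.93°.
Band runs from +56.71° eastward to +88.64°.

31.93°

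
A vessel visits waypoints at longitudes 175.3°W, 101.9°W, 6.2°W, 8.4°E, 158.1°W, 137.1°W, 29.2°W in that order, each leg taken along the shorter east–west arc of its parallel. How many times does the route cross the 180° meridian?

0

Leg 1: -175.3° → -101.9°, shortest Δλ = 73.4° (east) — does not cross 180°.
Leg 2: -101.9° → -6.2°, shortest Δλ = 95.7° (east) — does not cross 180°.
Leg 3: -6.2° → +8.4°, shortest Δλ = 14.6° (east) — does not cross 180°.
Leg 4: +8.4° → -158.1°, shortest Δλ = -166.5° (west) — does not cross 180°.
Leg 5: -158.1° → -137.1°, shortest Δλ = 21.0° (east) — does not cross 180°.
Leg 6: -137.1° → -29.2°, shortest Δλ = 107.9° (east) — does not cross 180°.
Total crossings: 0.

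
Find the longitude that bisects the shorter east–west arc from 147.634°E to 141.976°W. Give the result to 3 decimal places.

177.171°W

Signed shortest Δλ from +147.634° to -141.976° is +70.390°.
Midpoint longitude = +147.634° + (+70.390°)/2 = +147.634° + 35.195° = +182.829°.
Normalise into (−180°, 180°]: -177.171°.
(The naïve average (+147.634 + -141.976)/2 = 2.829° is on the wrong side of the globe.)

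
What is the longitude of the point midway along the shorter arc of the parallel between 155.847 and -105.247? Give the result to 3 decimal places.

Signed shortest Δλ from +155.847° to -105.247° is +98.906°.
Midpoint longitude = +155.847° + (+98.906°)/2 = +155.847° + 49.453° = +205.300°.
Normalise into (−180°, 180°]: -154.700°.
(The naïve average (+155.847 + -105.247)/2 = 25.3° is on the wrong side of the globe.)

-154.700°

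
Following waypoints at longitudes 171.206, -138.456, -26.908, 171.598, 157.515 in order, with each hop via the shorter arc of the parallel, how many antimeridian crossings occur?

Leg 1: +171.206° → -138.456°, shortest Δλ = 50.338° (east) — crosses 180°.
Leg 2: -138.456° → -26.908°, shortest Δλ = 111.548° (east) — does not cross 180°.
Leg 3: -26.908° → +171.598°, shortest Δλ = -161.494° (west) — crosses 180°.
Leg 4: +171.598° → +157.515°, shortest Δλ = -14.083° (west) — does not cross 180°.
Total crossings: 2.

2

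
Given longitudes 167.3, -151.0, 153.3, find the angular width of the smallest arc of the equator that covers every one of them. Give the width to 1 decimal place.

55.7°

Sort the longitudes: -151.0°, +153.3°, +167.3°.
Eastward gaps between consecutive values (wrapping around): 304.3°, 14.0°, 41.7°.
Largest gap = 304.3° ⇒ minimal covering band is its complement: 360° − 304.3° = 55.7°.
Band runs from +153.3° eastward to -151.0°, crossing the antimeridian.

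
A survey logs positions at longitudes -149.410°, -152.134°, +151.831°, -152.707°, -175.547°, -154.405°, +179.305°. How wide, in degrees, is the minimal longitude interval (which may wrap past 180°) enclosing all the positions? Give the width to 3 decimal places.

Sort the longitudes: -175.547°, -154.405°, -152.707°, -152.134°, -149.410°, +151.831°, +179.305°.
Eastward gaps between consecutive values (wrapping around): 21.142°, 1.698°, 0.573°, 2.724°, 301.241°, 27.474°, 5.148°.
Largest gap = 301.241° ⇒ minimal covering band is its complement: 360° − 301.241° = 58.759°.
Band runs from +151.831° eastward to -149.410°, crossing the antimeridian.

58.759°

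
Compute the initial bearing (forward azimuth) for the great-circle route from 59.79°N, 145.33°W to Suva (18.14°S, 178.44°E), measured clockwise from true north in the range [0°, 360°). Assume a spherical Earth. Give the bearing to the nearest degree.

Δλ = 178.44 − -145.33 = 323.77°; wrapped into (−180°, 180°]: -36.23°.
θ = atan2( sin Δλ · cos φ₂ , cos φ₁ · sin φ₂ − sin φ₁ · cos φ₂ · cos Δλ )
  = atan2(-0.56165, -0.81911) = -145.562° → normalised to [0°, 360°): 214.438°.

214°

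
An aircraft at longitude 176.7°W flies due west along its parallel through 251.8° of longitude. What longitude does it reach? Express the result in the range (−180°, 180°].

Start at -176.7°; shift −251.8° → -428.5°.
-428.5° lies outside (−180°, 180°]; add 360° → -68.5°.

68.5°W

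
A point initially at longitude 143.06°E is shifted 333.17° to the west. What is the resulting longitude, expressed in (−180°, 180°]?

169.89°E

Start at +143.06°; shift −333.17° → -190.11°.
-190.11° lies outside (−180°, 180°]; add 360° → +169.89°.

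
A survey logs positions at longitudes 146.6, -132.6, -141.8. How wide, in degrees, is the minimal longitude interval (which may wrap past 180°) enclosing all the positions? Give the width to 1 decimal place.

Sort the longitudes: -141.8°, -132.6°, +146.6°.
Eastward gaps between consecutive values (wrapping around): 9.2°, 279.2°, 71.6°.
Largest gap = 279.2° ⇒ minimal covering band is its complement: 360° − 279.2° = 80.8°.
Band runs from +146.6° eastward to -132.6°, crossing the antimeridian.

80.8°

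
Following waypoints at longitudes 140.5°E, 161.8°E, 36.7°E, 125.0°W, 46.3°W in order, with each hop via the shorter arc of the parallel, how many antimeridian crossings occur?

0

Leg 1: +140.5° → +161.8°, shortest Δλ = 21.3° (east) — does not cross 180°.
Leg 2: +161.8° → +36.7°, shortest Δλ = -125.1° (west) — does not cross 180°.
Leg 3: +36.7° → -125.0°, shortest Δλ = -161.7° (west) — does not cross 180°.
Leg 4: -125.0° → -46.3°, shortest Δλ = 78.7° (east) — does not cross 180°.
Total crossings: 0.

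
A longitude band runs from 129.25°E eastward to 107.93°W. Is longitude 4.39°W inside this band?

No

Band width going east from +129.25° to -107.93°: ((-107.93 − 129.25) mod 360) = 122.82°.
Offset of -4.39° east of the west edge: ((-4.39 − 129.25) mod 360) = 226.36°.
226.36° > 122.82° ⇒ outside.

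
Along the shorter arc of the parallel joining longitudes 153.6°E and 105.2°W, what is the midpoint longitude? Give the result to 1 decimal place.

Signed shortest Δλ from +153.6° to -105.2° is +101.2°.
Midpoint longitude = +153.6° + (+101.2°)/2 = +153.6° + 50.6° = +204.2°.
Normalise into (−180°, 180°]: -155.8°.
(The naïve average (+153.6 + -105.2)/2 = 24.2° is on the wrong side of the globe.)

155.8°W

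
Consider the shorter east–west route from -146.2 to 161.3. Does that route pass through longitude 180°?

Naïve |161.3 − -146.2| = 307.5° > 180°, so the shorter arc goes the other way round — across 180°.
Signed shortest Δλ = ((161.3 − -146.2 + 180) mod 360) − 180 = -52.5°.
Going west by 52.5° from -146.2° passes through 180° before reaching +161.3°.

Yes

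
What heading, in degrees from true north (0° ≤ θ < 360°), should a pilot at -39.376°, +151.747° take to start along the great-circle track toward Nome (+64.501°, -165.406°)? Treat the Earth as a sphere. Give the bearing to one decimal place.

Δλ = -165.406 − 151.747 = -317.153°; wrapped into (−180°, 180°]: 42.847°.
θ = atan2( sin Δλ · cos φ₂ , cos φ₁ · sin φ₂ − sin φ₁ · cos φ₂ · cos Δλ )
  = atan2(0.29276, 0.89794) = 18.058° → normalised to [0°, 360°): 18.058°.

18.1°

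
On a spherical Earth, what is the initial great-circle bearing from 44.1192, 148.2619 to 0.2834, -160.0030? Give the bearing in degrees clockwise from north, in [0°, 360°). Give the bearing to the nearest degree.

Δλ = -160.0030 − 148.2619 = -308.2649°; wrapped into (−180°, 180°]: 51.7351°.
θ = atan2( sin Δλ · cos φ₂ , cos φ₁ · sin φ₂ − sin φ₁ · cos φ₂ · cos Δλ )
  = atan2(0.78515, -0.42757) = 118.572° → normalised to [0°, 360°): 118.572°.

119°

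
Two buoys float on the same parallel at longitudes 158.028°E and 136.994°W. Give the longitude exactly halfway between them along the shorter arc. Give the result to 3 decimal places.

169.483°W

Signed shortest Δλ from +158.028° to -136.994° is +64.978°.
Midpoint longitude = +158.028° + (+64.978°)/2 = +158.028° + 32.489° = +190.517°.
Normalise into (−180°, 180°]: -169.483°.
(The naïve average (+158.028 + -136.994)/2 = 10.517° is on the wrong side of the globe.)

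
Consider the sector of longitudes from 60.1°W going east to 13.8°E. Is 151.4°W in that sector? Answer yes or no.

Band width going east from -60.1° to +13.8°: ((13.8 − -60.1) mod 360) = 73.9°.
Offset of -151.4° east of the west edge: ((-151.4 − -60.1) mod 360) = 268.7°.
268.7° > 73.9° ⇒ outside.

No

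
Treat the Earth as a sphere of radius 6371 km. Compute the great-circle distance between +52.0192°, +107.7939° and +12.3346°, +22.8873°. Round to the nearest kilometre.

8583 km

Δλ = 22.8873 − 107.7939 = -84.9066°.
Δφ = 12.3346 − 52.0192 = -39.6846°.
a = sin²(Δφ/2) + cos φ₁ · cos φ₂ · sin²(Δλ/2) = 0.389124.
c = 2·atan2(√a, √(1−a)) = 1.34718 rad → d = 6371·c ≈ 8582.91 km.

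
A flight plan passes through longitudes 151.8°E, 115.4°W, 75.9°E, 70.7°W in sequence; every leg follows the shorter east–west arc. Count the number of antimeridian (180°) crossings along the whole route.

2

Leg 1: +151.8° → -115.4°, shortest Δλ = 92.8° (east) — crosses 180°.
Leg 2: -115.4° → +75.9°, shortest Δλ = -168.7° (west) — crosses 180°.
Leg 3: +75.9° → -70.7°, shortest Δλ = -146.6° (west) — does not cross 180°.
Total crossings: 2.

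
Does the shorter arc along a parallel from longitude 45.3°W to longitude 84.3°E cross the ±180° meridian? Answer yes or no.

No

Signed shortest Δλ = ((84.3 − -45.3 + 180) mod 360) − 180 = 129.6°.
Going east by 129.6° from -45.3° reaches +84.3° without touching 180°.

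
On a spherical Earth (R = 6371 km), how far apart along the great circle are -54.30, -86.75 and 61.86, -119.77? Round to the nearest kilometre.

13236 km

Δλ = -119.77 − -86.75 = -33.02°.
Δφ = 61.86 − -54.30 = 116.16°.
a = sin²(Δφ/2) + cos φ₁ · cos φ₂ · sin²(Δλ/2) = 0.742666.
c = 2·atan2(√a, √(1−a)) = 2.07754 rad → d = 6371·c ≈ 13236.00 km.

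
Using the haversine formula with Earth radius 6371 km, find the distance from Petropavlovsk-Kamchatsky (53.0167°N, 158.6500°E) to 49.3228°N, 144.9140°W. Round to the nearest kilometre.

Δλ = -144.9140 − 158.6500 = -303.5640°; wrapped into (−180°, 180°]: 56.4360°.
Δφ = 49.3228 − 53.0167 = -3.6939°.
a = sin²(Δφ/2) + cos φ₁ · cos φ₂ · sin²(Δλ/2) = 0.088701.
c = 2·atan2(√a, √(1−a)) = 0.60483 rad → d = 6371·c ≈ 3853.38 km.

3853 km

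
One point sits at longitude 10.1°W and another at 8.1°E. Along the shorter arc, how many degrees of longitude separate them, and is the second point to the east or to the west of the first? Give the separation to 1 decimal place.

Raw difference: 8.1 − -10.1 = 18.2°.
Normalise into (−180°, 180°]: 18.2° stays 18.2°.
Positive ⇒ the second point lies to the east; separation 18.2°.

18.2° east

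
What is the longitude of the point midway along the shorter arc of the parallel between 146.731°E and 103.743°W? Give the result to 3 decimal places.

158.506°W

Signed shortest Δλ from +146.731° to -103.743° is +109.526°.
Midpoint longitude = +146.731° + (+109.526°)/2 = +146.731° + 54.763° = +201.494°.
Normalise into (−180°, 180°]: -158.506°.
(The naïve average (+146.731 + -103.743)/2 = 21.494° is on the wrong side of the globe.)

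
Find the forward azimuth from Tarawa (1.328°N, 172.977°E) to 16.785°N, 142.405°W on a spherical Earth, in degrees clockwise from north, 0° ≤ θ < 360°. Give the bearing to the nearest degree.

68°

Δλ = -142.405 − 172.977 = -315.382°; wrapped into (−180°, 180°]: 44.618°.
θ = atan2( sin Δλ · cos φ₂ , cos φ₁ · sin φ₂ − sin φ₁ · cos φ₂ · cos Δλ )
  = atan2(0.67245, 0.27291) = 67.911° → normalised to [0°, 360°): 67.911°.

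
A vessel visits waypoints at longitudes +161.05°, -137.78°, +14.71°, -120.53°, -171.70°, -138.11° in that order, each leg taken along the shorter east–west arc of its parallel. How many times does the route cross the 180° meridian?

Leg 1: +161.05° → -137.78°, shortest Δλ = 61.17° (east) — crosses 180°.
Leg 2: -137.78° → +14.71°, shortest Δλ = 152.49° (east) — does not cross 180°.
Leg 3: +14.71° → -120.53°, shortest Δλ = -135.24° (west) — does not cross 180°.
Leg 4: -120.53° → -171.70°, shortest Δλ = -51.17° (west) — does not cross 180°.
Leg 5: -171.70° → -138.11°, shortest Δλ = 33.59° (east) — does not cross 180°.
Total crossings: 1.

1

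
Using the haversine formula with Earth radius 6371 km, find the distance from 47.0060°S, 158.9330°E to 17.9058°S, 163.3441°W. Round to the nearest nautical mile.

Δλ = -163.3441 − 158.9330 = -322.2771°; wrapped into (−180°, 180°]: 37.7229°.
Δφ = -17.9058 − -47.0060 = 29.1002°.
a = sin²(Δφ/2) + cos φ₁ · cos φ₂ · sin²(Δλ/2) = 0.130931.
c = 2·atan2(√a, √(1−a)) = 0.74049 rad → d = 6371·c ≈ 4717.66 km ≈ 2547.33 nmi.

2547 nmi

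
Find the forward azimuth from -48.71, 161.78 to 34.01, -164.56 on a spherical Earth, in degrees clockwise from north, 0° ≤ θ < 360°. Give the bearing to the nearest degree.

Δλ = -164.56 − 161.78 = -326.34°; wrapped into (−180°, 180°]: 33.66°.
θ = atan2( sin Δλ · cos φ₂ , cos φ₁ · sin φ₂ − sin φ₁ · cos φ₂ · cos Δλ )
  = atan2(0.45945, 0.88751) = 27.370° → normalised to [0°, 360°): 27.370°.

27°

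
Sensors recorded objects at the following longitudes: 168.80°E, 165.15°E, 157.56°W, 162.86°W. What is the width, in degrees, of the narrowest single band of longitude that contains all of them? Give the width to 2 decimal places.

Sort the longitudes: -162.86°, -157.56°, +165.15°, +168.80°.
Eastward gaps between consecutive values (wrapping around): 5.30°, 322.71°, 3.65°, 28.34°.
Largest gap = 322.71° ⇒ minimal covering band is its complement: 360° − 322.71° = 37.29°.
Band runs from +165.15° eastward to -157.56°, crossing the antimeridian.

37.29°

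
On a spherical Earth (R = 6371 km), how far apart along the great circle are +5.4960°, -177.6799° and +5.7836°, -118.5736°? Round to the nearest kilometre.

6537 km

Δλ = -118.5736 − -177.6799 = 59.1063°.
Δφ = 5.7836 − 5.4960 = 0.2876°.
a = sin²(Δφ/2) + cos φ₁ · cos φ₂ · sin²(Δλ/2) = 0.240932.
c = 2·atan2(√a, √(1−a)) = 1.02613 rad → d = 6371·c ≈ 6537.45 km.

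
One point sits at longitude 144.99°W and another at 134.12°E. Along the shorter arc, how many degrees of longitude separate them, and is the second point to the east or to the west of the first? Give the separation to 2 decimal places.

80.89° west

Raw difference: 134.12 − -144.99 = 279.11°.
Normalise into (−180°, 180°]: 279.11° − 360° = -80.89°.
Negative ⇒ the second point lies to the west; separation 80.89°.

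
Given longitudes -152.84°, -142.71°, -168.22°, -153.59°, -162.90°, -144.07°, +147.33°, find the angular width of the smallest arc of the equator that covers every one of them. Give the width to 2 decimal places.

69.96°

Sort the longitudes: -168.22°, -162.90°, -153.59°, -152.84°, -144.07°, -142.71°, +147.33°.
Eastward gaps between consecutive values (wrapping around): 5.32°, 9.31°, 0.75°, 8.77°, 1.36°, 290.04°, 44.45°.
Largest gap = 290.04° ⇒ minimal covering band is its complement: 360° − 290.04° = 69.96°.
Band runs from +147.33° eastward to -142.71°, crossing the antimeridian.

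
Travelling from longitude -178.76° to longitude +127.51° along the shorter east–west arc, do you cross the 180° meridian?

Naïve |127.51 − -178.76| = 306.27° > 180°, so the shorter arc goes the other way round — across 180°.
Signed shortest Δλ = ((127.51 − -178.76 + 180) mod 360) − 180 = -53.73°.
Going west by 53.73° from -178.76° passes through 180° before reaching +127.51°.

Yes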